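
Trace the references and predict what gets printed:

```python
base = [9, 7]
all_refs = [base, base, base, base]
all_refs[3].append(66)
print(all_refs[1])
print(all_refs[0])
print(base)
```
[9, 7, 66]
[9, 7, 66]
[9, 7, 66]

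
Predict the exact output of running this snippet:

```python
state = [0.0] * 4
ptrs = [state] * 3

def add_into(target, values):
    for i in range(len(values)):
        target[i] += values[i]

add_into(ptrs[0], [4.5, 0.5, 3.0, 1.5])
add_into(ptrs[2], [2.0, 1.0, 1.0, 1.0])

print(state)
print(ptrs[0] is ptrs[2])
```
[6.5, 1.5, 4.0, 2.5]
True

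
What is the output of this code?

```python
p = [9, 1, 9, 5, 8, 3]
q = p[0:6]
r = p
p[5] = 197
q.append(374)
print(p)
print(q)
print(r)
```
[9, 1, 9, 5, 8, 197]
[9, 1, 9, 5, 8, 3, 374]
[9, 1, 9, 5, 8, 197]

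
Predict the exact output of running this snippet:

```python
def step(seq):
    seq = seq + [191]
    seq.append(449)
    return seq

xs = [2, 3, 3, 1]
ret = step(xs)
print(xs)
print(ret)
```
[2, 3, 3, 1]
[2, 3, 3, 1, 191, 449]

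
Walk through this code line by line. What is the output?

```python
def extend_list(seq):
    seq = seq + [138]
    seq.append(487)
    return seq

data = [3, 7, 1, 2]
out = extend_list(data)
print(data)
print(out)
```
[3, 7, 1, 2]
[3, 7, 1, 2, 138, 487]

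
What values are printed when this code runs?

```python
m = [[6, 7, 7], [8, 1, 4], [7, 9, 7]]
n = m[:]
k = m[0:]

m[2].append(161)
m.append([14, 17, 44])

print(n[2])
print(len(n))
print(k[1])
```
[7, 9, 7, 161]
3
[8, 1, 4]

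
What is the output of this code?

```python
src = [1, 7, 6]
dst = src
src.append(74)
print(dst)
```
[1, 7, 6, 74]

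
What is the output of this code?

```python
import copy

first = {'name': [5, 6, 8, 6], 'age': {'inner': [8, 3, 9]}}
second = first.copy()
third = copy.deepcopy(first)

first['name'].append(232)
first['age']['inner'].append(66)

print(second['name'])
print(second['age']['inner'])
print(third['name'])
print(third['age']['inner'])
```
[5, 6, 8, 6, 232]
[8, 3, 9, 66]
[5, 6, 8, 6]
[8, 3, 9]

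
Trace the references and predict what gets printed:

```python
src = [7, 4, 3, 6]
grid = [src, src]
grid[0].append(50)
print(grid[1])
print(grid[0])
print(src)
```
[7, 4, 3, 6, 50]
[7, 4, 3, 6, 50]
[7, 4, 3, 6, 50]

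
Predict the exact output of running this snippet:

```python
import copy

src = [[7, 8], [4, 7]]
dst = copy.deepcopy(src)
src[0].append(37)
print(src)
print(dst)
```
[[7, 8, 37], [4, 7]]
[[7, 8], [4, 7]]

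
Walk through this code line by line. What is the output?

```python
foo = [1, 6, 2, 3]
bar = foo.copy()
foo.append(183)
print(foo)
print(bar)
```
[1, 6, 2, 3, 183]
[1, 6, 2, 3]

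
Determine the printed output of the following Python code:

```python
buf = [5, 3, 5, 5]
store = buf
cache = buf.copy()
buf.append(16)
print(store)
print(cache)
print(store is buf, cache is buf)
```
[5, 3, 5, 5, 16]
[5, 3, 5, 5]
True False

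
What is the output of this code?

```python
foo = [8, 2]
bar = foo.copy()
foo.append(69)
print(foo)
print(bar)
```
[8, 2, 69]
[8, 2]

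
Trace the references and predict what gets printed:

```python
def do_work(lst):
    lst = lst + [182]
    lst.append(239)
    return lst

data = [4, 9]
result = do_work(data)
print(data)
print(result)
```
[4, 9]
[4, 9, 182, 239]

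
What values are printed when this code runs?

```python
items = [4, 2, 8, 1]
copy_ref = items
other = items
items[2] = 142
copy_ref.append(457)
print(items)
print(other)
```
[4, 2, 142, 1, 457]
[4, 2, 142, 1, 457]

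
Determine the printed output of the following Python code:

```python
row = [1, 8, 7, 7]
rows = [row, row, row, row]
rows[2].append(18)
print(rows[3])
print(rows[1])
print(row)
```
[1, 8, 7, 7, 18]
[1, 8, 7, 7, 18]
[1, 8, 7, 7, 18]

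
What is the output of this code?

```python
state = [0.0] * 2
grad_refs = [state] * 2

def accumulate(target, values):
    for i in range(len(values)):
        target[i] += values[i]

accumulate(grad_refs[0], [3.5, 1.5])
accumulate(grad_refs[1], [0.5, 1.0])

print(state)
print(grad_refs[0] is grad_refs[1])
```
[4.0, 2.5]
True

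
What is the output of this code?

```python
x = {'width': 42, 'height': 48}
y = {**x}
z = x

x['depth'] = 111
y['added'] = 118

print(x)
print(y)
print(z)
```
{'width': 42, 'height': 48, 'depth': 111}
{'width': 42, 'height': 48, 'added': 118}
{'width': 42, 'height': 48, 'depth': 111}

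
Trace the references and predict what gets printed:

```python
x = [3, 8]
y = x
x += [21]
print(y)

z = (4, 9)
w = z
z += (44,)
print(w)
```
[3, 8, 21]
(4, 9)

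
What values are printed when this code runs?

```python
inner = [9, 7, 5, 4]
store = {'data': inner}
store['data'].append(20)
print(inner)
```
[9, 7, 5, 4, 20]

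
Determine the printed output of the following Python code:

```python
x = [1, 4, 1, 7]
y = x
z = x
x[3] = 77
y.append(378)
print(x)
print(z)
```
[1, 4, 1, 77, 378]
[1, 4, 1, 77, 378]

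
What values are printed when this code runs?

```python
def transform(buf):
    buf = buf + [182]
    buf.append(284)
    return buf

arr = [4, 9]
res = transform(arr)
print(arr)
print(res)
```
[4, 9]
[4, 9, 182, 284]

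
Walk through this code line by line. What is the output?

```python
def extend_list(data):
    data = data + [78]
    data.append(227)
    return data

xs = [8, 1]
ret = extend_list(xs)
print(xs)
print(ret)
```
[8, 1]
[8, 1, 78, 227]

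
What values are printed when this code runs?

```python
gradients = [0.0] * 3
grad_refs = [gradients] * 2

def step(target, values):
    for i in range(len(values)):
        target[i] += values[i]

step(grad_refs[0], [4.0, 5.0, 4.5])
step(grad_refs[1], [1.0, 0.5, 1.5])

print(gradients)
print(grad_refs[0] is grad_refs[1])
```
[5.0, 5.5, 6.0]
True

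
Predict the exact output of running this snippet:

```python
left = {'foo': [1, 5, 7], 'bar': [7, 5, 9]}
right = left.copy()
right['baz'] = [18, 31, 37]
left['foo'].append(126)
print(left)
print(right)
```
{'foo': [1, 5, 7, 126], 'bar': [7, 5, 9]}
{'foo': [1, 5, 7, 126], 'bar': [7, 5, 9], 'baz': [18, 31, 37]}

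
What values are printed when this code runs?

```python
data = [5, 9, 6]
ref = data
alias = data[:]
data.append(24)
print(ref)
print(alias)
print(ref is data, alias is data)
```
[5, 9, 6, 24]
[5, 9, 6]
True False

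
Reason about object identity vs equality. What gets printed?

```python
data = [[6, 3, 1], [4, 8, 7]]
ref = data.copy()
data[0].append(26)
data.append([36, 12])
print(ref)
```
[[6, 3, 1, 26], [4, 8, 7]]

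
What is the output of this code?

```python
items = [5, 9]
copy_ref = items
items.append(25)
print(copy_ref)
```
[5, 9, 25]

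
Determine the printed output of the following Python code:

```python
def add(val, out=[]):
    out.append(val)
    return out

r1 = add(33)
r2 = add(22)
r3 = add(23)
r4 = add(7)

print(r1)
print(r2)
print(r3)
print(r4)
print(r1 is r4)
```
[33, 22, 23, 7]
[33, 22, 23, 7]
[33, 22, 23, 7]
[33, 22, 23, 7]
True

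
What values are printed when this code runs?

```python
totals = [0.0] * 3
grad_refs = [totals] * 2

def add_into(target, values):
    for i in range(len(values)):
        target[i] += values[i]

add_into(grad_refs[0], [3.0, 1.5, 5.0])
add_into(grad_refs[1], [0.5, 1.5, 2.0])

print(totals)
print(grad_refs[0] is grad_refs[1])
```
[3.5, 3.0, 7.0]
True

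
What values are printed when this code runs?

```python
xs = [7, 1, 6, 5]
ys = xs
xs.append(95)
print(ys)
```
[7, 1, 6, 5, 95]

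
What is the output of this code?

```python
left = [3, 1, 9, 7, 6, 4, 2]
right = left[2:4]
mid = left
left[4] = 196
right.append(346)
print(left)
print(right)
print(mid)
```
[3, 1, 9, 7, 196, 4, 2]
[9, 7, 346]
[3, 1, 9, 7, 196, 4, 2]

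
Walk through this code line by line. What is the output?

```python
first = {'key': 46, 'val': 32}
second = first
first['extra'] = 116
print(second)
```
{'key': 46, 'val': 32, 'extra': 116}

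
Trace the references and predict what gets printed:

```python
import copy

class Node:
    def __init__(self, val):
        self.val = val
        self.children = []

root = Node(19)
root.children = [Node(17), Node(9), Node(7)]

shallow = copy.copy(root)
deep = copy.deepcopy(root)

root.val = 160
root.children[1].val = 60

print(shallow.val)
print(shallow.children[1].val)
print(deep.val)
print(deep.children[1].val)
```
19
60
19
9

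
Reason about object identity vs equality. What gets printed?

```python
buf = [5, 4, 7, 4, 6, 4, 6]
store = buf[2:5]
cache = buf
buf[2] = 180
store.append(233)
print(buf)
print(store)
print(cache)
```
[5, 4, 180, 4, 6, 4, 6]
[7, 4, 6, 233]
[5, 4, 180, 4, 6, 4, 6]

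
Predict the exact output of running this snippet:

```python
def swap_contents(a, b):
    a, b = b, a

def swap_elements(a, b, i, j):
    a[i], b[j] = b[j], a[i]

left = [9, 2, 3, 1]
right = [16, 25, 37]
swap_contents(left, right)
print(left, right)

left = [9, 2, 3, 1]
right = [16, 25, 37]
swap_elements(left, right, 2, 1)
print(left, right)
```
[9, 2, 3, 1] [16, 25, 37]
[9, 2, 25, 1] [16, 3, 37]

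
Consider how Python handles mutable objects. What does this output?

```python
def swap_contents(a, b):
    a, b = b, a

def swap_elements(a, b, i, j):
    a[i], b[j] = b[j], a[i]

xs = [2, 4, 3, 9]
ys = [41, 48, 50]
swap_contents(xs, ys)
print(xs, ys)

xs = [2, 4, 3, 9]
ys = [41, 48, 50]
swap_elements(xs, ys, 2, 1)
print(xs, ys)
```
[2, 4, 3, 9] [41, 48, 50]
[2, 4, 48, 9] [41, 3, 50]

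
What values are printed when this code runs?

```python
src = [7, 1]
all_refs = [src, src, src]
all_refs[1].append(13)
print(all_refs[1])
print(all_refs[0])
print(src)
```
[7, 1, 13]
[7, 1, 13]
[7, 1, 13]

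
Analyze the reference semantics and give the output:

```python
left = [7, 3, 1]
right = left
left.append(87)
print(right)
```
[7, 3, 1, 87]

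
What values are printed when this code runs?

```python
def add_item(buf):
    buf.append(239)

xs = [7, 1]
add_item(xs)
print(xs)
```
[7, 1, 239]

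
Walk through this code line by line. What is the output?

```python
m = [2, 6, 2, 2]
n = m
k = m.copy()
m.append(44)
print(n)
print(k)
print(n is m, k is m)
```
[2, 6, 2, 2, 44]
[2, 6, 2, 2]
True False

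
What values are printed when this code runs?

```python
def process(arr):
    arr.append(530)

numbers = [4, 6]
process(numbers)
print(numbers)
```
[4, 6, 530]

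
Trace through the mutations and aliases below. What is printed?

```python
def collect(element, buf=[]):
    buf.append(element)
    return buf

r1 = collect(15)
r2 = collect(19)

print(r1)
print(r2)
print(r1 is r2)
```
[15, 19]
[15, 19]
True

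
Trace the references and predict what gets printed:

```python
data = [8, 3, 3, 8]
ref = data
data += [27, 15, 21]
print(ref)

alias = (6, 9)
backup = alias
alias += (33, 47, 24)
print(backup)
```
[8, 3, 3, 8, 27, 15, 21]
(6, 9)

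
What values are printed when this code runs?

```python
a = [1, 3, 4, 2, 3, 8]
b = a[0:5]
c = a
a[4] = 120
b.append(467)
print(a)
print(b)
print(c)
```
[1, 3, 4, 2, 120, 8]
[1, 3, 4, 2, 3, 467]
[1, 3, 4, 2, 120, 8]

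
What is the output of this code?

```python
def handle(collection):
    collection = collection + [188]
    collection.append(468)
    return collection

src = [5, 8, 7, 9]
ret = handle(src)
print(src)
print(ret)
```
[5, 8, 7, 9]
[5, 8, 7, 9, 188, 468]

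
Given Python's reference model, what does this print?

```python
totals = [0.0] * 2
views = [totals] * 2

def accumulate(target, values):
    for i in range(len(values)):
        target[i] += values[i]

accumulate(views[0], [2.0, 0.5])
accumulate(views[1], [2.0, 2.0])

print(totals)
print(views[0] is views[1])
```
[4.0, 2.5]
True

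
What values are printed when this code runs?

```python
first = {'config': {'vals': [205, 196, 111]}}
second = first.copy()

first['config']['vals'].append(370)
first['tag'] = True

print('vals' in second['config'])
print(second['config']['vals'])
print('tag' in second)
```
True
[205, 196, 111, 370]
False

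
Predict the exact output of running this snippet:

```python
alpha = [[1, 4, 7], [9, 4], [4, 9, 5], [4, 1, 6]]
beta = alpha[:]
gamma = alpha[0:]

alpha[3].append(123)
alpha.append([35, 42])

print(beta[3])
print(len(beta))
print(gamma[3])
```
[4, 1, 6, 123]
4
[4, 1, 6, 123]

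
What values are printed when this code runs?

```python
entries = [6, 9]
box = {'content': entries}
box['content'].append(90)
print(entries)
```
[6, 9, 90]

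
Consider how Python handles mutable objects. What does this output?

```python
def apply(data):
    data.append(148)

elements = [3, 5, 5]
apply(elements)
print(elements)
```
[3, 5, 5, 148]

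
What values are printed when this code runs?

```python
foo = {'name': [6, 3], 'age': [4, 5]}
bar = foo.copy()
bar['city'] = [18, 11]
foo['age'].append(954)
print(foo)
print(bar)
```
{'name': [6, 3], 'age': [4, 5, 954]}
{'name': [6, 3], 'age': [4, 5, 954], 'city': [18, 11]}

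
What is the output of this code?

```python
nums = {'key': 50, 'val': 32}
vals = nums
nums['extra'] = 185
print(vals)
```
{'key': 50, 'val': 32, 'extra': 185}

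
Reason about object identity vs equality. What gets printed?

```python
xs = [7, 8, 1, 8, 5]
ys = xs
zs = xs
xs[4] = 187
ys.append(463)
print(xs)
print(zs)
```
[7, 8, 1, 8, 187, 463]
[7, 8, 1, 8, 187, 463]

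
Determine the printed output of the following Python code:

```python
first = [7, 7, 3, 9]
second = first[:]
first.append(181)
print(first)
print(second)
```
[7, 7, 3, 9, 181]
[7, 7, 3, 9]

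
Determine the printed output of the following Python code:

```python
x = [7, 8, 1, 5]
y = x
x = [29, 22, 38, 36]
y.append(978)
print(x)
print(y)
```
[29, 22, 38, 36]
[7, 8, 1, 5, 978]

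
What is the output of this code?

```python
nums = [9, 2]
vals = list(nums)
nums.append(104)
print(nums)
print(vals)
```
[9, 2, 104]
[9, 2]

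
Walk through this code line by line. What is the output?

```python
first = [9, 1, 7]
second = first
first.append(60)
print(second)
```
[9, 1, 7, 60]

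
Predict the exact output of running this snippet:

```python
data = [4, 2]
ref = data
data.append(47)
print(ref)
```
[4, 2, 47]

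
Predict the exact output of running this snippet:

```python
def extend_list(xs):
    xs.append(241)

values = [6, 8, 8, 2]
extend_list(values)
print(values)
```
[6, 8, 8, 2, 241]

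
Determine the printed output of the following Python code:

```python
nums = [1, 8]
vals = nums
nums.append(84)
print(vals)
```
[1, 8, 84]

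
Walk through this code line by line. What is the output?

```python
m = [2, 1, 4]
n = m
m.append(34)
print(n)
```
[2, 1, 4, 34]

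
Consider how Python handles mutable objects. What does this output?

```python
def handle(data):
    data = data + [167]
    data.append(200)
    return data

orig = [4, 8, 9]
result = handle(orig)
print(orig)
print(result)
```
[4, 8, 9]
[4, 8, 9, 167, 200]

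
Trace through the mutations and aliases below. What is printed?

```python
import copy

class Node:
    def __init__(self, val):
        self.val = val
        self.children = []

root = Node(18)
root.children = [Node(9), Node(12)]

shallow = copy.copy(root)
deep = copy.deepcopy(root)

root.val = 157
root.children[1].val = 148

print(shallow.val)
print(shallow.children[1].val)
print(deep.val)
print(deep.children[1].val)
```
18
148
18
12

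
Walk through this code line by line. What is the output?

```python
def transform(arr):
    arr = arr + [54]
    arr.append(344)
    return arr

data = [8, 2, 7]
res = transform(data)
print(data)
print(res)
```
[8, 2, 7]
[8, 2, 7, 54, 344]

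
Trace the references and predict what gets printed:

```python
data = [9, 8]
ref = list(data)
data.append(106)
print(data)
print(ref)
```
[9, 8, 106]
[9, 8]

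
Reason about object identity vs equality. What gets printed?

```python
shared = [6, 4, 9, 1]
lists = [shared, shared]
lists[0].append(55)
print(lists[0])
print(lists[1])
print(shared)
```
[6, 4, 9, 1, 55]
[6, 4, 9, 1, 55]
[6, 4, 9, 1, 55]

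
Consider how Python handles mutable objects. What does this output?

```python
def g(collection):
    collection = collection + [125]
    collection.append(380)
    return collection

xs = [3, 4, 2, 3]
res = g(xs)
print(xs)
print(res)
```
[3, 4, 2, 3]
[3, 4, 2, 3, 125, 380]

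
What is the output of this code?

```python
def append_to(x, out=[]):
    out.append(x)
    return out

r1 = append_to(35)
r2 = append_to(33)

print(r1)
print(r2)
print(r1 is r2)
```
[35, 33]
[35, 33]
True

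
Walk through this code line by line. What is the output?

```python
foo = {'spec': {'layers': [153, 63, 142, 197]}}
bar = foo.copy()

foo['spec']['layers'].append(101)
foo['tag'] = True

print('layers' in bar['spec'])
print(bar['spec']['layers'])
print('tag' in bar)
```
True
[153, 63, 142, 197, 101]
False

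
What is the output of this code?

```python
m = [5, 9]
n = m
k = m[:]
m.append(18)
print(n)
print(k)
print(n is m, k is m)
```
[5, 9, 18]
[5, 9]
True False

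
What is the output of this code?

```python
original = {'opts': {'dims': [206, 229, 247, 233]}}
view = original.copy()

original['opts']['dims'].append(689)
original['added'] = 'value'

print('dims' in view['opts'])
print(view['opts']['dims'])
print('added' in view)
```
True
[206, 229, 247, 233, 689]
False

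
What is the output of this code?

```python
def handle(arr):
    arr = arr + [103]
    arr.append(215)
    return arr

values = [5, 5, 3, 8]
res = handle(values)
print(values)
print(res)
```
[5, 5, 3, 8]
[5, 5, 3, 8, 103, 215]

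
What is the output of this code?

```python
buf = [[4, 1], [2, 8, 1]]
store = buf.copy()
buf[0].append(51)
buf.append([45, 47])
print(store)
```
[[4, 1, 51], [2, 8, 1]]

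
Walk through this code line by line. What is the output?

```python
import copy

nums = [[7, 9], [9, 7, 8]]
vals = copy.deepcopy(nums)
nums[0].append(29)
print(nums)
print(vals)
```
[[7, 9, 29], [9, 7, 8]]
[[7, 9], [9, 7, 8]]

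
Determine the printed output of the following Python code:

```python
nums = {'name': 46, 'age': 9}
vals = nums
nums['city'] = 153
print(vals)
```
{'name': 46, 'age': 9, 'city': 153}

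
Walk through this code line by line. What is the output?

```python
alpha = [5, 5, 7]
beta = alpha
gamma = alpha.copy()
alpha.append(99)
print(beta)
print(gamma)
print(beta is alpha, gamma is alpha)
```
[5, 5, 7, 99]
[5, 5, 7]
True False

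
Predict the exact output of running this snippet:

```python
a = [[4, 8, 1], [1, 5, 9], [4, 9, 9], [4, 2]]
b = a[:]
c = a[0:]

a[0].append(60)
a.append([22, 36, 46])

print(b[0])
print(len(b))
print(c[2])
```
[4, 8, 1, 60]
4
[4, 9, 9]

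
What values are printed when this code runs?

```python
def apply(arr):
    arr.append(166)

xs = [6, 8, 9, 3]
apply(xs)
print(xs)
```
[6, 8, 9, 3, 166]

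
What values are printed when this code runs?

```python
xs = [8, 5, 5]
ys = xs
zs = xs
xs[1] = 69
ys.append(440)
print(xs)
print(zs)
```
[8, 69, 5, 440]
[8, 69, 5, 440]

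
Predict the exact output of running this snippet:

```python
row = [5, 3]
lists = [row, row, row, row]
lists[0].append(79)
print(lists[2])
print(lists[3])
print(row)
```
[5, 3, 79]
[5, 3, 79]
[5, 3, 79]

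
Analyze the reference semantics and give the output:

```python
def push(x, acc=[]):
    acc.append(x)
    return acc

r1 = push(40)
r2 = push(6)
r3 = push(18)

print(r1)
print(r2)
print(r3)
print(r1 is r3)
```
[40, 6, 18]
[40, 6, 18]
[40, 6, 18]
True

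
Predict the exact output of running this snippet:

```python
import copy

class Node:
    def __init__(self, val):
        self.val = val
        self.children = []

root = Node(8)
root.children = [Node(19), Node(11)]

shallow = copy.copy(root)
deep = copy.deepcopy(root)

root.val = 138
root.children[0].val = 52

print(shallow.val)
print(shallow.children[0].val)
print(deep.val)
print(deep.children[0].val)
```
8
52
8
19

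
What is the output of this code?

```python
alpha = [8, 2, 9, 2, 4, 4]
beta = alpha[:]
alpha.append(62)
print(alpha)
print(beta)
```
[8, 2, 9, 2, 4, 4, 62]
[8, 2, 9, 2, 4, 4]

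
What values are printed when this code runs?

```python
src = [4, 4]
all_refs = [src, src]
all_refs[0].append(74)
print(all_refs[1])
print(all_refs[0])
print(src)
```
[4, 4, 74]
[4, 4, 74]
[4, 4, 74]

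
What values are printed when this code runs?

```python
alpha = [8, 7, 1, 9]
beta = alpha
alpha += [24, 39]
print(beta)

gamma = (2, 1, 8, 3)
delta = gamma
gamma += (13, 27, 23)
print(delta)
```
[8, 7, 1, 9, 24, 39]
(2, 1, 8, 3)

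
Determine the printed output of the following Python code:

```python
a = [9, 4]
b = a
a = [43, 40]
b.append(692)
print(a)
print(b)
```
[43, 40]
[9, 4, 692]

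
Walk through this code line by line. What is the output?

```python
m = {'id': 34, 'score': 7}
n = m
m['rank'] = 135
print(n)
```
{'id': 34, 'score': 7, 'rank': 135}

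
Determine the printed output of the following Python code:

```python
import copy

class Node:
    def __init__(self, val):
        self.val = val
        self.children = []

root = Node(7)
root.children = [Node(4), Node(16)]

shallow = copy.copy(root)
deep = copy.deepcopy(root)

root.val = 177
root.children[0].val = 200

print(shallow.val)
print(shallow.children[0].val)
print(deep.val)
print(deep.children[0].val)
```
7
200
7
4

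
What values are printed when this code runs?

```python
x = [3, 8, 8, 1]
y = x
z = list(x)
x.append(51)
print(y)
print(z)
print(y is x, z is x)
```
[3, 8, 8, 1, 51]
[3, 8, 8, 1]
True False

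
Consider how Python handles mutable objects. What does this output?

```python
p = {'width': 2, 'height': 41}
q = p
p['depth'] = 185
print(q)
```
{'width': 2, 'height': 41, 'depth': 185}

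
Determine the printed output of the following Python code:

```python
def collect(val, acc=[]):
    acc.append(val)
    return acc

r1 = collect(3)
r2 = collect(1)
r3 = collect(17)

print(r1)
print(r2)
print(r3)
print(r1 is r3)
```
[3, 1, 17]
[3, 1, 17]
[3, 1, 17]
True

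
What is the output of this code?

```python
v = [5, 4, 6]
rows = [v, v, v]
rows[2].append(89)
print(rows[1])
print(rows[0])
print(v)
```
[5, 4, 6, 89]
[5, 4, 6, 89]
[5, 4, 6, 89]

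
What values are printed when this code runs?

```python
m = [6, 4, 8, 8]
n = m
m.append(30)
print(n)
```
[6, 4, 8, 8, 30]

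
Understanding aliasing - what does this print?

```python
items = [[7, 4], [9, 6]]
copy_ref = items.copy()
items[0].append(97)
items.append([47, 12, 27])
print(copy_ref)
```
[[7, 4, 97], [9, 6]]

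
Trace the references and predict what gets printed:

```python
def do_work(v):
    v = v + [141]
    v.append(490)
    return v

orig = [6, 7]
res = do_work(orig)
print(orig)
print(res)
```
[6, 7]
[6, 7, 141, 490]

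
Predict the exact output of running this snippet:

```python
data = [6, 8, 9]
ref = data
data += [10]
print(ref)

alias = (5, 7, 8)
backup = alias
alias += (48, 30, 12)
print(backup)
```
[6, 8, 9, 10]
(5, 7, 8)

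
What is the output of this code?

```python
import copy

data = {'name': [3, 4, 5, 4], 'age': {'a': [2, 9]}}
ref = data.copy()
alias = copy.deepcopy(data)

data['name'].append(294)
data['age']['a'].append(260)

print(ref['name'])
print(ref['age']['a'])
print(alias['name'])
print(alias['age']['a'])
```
[3, 4, 5, 4, 294]
[2, 9, 260]
[3, 4, 5, 4]
[2, 9]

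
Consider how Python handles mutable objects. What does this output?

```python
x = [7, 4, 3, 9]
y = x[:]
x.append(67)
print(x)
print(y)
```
[7, 4, 3, 9, 67]
[7, 4, 3, 9]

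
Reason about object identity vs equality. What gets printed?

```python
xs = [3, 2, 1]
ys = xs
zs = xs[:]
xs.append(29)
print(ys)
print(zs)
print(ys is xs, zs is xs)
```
[3, 2, 1, 29]
[3, 2, 1]
True False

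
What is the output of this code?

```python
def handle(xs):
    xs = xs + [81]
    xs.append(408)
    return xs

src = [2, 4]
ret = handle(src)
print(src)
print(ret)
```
[2, 4]
[2, 4, 81, 408]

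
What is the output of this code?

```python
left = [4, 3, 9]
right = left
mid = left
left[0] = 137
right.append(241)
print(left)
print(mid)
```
[137, 3, 9, 241]
[137, 3, 9, 241]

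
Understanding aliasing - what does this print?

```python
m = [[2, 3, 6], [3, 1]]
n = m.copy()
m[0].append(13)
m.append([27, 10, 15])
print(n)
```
[[2, 3, 6, 13], [3, 1]]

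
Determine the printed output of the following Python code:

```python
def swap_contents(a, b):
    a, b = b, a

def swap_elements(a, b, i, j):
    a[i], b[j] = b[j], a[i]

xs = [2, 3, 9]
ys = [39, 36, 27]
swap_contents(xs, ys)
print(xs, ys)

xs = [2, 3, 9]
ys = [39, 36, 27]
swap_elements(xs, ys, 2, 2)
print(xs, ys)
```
[2, 3, 9] [39, 36, 27]
[2, 3, 27] [39, 36, 9]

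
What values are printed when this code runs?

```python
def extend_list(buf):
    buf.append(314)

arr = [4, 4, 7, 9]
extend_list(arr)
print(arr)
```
[4, 4, 7, 9, 314]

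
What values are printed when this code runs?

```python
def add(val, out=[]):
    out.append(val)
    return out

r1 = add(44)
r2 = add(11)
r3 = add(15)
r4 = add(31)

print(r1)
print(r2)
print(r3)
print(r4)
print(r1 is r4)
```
[44, 11, 15, 31]
[44, 11, 15, 31]
[44, 11, 15, 31]
[44, 11, 15, 31]
True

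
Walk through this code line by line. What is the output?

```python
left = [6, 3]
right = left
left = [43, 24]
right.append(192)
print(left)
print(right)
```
[43, 24]
[6, 3, 192]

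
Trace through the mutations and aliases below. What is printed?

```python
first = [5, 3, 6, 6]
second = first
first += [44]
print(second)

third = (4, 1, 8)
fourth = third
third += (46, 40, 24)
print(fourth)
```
[5, 3, 6, 6, 44]
(4, 1, 8)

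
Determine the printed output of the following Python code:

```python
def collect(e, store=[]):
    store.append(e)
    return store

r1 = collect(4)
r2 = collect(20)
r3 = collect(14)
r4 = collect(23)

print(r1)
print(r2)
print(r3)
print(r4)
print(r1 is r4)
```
[4, 20, 14, 23]
[4, 20, 14, 23]
[4, 20, 14, 23]
[4, 20, 14, 23]
True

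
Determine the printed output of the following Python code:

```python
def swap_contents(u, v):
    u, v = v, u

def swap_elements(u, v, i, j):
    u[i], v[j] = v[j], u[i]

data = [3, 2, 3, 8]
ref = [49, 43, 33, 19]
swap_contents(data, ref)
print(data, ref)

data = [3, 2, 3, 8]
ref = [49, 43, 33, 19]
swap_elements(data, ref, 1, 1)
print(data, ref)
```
[3, 2, 3, 8] [49, 43, 33, 19]
[3, 43, 3, 8] [49, 2, 33, 19]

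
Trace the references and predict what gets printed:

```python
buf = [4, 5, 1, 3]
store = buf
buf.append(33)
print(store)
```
[4, 5, 1, 3, 33]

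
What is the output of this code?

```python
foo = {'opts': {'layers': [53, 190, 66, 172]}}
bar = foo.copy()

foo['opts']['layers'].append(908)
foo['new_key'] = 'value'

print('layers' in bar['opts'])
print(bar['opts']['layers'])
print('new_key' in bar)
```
True
[53, 190, 66, 172, 908]
False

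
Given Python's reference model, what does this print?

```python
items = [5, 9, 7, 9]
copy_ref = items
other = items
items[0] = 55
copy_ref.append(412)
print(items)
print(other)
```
[55, 9, 7, 9, 412]
[55, 9, 7, 9, 412]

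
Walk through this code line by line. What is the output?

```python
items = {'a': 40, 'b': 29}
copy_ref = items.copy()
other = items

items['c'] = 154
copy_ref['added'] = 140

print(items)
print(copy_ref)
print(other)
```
{'a': 40, 'b': 29, 'c': 154}
{'a': 40, 'b': 29, 'added': 140}
{'a': 40, 'b': 29, 'c': 154}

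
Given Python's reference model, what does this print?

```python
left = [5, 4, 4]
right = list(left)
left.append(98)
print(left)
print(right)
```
[5, 4, 4, 98]
[5, 4, 4]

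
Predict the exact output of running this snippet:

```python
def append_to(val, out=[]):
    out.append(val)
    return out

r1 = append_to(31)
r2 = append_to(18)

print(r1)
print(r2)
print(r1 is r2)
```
[31, 18]
[31, 18]
True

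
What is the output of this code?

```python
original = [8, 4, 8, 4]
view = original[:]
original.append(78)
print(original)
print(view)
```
[8, 4, 8, 4, 78]
[8, 4, 8, 4]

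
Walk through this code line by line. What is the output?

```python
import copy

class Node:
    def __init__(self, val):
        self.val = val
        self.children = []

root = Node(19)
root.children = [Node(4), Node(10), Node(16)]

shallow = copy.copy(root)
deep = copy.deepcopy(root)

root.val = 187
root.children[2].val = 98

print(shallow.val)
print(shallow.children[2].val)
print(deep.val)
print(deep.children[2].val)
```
19
98
19
16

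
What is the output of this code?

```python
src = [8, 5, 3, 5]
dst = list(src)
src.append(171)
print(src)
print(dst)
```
[8, 5, 3, 5, 171]
[8, 5, 3, 5]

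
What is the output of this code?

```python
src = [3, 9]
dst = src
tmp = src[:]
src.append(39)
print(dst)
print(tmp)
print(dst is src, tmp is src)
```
[3, 9, 39]
[3, 9]
True False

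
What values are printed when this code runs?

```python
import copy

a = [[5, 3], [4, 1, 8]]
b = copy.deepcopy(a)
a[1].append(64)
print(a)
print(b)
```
[[5, 3], [4, 1, 8, 64]]
[[5, 3], [4, 1, 8]]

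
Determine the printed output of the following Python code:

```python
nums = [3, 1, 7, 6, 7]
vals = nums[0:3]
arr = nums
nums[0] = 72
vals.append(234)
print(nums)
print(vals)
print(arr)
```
[72, 1, 7, 6, 7]
[3, 1, 7, 234]
[72, 1, 7, 6, 7]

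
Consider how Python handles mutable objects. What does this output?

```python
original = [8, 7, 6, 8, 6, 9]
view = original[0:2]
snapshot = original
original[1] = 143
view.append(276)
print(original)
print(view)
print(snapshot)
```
[8, 143, 6, 8, 6, 9]
[8, 7, 276]
[8, 143, 6, 8, 6, 9]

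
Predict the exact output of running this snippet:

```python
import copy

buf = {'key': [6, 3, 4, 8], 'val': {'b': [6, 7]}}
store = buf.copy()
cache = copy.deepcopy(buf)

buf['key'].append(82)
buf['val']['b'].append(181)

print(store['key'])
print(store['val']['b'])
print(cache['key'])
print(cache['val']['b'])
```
[6, 3, 4, 8, 82]
[6, 7, 181]
[6, 3, 4, 8]
[6, 7]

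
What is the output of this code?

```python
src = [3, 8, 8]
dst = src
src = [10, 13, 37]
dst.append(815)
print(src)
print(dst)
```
[10, 13, 37]
[3, 8, 8, 815]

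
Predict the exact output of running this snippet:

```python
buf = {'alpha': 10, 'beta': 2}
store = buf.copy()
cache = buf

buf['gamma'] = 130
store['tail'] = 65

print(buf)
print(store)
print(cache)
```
{'alpha': 10, 'beta': 2, 'gamma': 130}
{'alpha': 10, 'beta': 2, 'tail': 65}
{'alpha': 10, 'beta': 2, 'gamma': 130}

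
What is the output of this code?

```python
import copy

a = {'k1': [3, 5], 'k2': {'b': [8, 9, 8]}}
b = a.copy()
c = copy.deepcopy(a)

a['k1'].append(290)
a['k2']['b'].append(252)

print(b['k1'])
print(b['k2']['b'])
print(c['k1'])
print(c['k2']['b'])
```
[3, 5, 290]
[8, 9, 8, 252]
[3, 5]
[8, 9, 8]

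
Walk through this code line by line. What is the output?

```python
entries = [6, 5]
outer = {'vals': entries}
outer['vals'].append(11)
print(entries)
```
[6, 5, 11]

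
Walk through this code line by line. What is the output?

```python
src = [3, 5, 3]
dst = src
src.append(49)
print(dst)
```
[3, 5, 3, 49]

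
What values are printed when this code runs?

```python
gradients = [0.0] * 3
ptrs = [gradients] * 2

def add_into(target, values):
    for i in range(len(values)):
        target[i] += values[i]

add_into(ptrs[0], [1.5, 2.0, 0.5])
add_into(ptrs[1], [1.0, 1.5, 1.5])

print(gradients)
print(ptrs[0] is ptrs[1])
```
[2.5, 3.5, 2.0]
True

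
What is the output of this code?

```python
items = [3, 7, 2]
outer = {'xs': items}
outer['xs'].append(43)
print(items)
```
[3, 7, 2, 43]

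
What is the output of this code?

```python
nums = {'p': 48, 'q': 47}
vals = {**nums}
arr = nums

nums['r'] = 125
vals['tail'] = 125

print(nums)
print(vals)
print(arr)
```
{'p': 48, 'q': 47, 'r': 125}
{'p': 48, 'q': 47, 'tail': 125}
{'p': 48, 'q': 47, 'r': 125}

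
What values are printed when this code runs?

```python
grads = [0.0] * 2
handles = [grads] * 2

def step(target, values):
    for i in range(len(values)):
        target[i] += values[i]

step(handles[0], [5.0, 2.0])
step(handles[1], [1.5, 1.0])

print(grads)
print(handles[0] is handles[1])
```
[6.5, 3.0]
True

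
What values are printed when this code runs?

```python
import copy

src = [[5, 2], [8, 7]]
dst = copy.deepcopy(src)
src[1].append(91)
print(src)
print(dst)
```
[[5, 2], [8, 7, 91]]
[[5, 2], [8, 7]]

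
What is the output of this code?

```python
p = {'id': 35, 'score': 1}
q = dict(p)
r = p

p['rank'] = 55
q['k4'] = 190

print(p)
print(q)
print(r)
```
{'id': 35, 'score': 1, 'rank': 55}
{'id': 35, 'score': 1, 'k4': 190}
{'id': 35, 'score': 1, 'rank': 55}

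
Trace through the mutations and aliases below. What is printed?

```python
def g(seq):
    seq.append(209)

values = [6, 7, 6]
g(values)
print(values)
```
[6, 7, 6, 209]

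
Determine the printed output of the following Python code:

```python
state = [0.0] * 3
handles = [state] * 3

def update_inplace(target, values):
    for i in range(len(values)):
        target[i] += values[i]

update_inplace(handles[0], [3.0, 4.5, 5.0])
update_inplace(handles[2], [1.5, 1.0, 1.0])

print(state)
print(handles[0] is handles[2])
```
[4.5, 5.5, 6.0]
True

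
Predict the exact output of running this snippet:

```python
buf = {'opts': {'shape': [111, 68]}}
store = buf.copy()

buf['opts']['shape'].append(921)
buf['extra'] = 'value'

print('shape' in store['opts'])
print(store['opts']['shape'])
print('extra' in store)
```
True
[111, 68, 921]
False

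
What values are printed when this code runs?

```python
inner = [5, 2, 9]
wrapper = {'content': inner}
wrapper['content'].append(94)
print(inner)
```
[5, 2, 9, 94]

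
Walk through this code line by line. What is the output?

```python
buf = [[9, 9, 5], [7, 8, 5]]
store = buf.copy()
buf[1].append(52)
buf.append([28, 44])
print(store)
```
[[9, 9, 5], [7, 8, 5, 52]]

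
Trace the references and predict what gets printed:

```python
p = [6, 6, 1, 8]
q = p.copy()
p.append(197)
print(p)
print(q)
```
[6, 6, 1, 8, 197]
[6, 6, 1, 8]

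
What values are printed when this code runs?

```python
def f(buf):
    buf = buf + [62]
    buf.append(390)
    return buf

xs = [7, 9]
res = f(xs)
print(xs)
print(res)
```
[7, 9]
[7, 9, 62, 390]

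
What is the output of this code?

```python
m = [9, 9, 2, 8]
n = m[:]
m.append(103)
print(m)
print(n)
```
[9, 9, 2, 8, 103]
[9, 9, 2, 8]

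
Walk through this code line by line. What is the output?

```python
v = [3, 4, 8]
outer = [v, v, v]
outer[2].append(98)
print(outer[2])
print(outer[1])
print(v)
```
[3, 4, 8, 98]
[3, 4, 8, 98]
[3, 4, 8, 98]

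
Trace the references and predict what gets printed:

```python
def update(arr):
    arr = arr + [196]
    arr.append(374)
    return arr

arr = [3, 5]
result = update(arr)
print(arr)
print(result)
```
[3, 5]
[3, 5, 196, 374]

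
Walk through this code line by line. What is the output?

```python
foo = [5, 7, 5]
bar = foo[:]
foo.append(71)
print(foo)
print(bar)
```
[5, 7, 5, 71]
[5, 7, 5]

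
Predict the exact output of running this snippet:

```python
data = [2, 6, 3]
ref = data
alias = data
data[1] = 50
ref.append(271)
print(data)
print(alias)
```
[2, 50, 3, 271]
[2, 50, 3, 271]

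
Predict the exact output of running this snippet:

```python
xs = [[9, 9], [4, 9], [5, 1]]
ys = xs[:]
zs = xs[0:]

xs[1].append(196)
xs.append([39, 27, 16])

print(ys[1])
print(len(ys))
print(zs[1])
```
[4, 9, 196]
3
[4, 9, 196]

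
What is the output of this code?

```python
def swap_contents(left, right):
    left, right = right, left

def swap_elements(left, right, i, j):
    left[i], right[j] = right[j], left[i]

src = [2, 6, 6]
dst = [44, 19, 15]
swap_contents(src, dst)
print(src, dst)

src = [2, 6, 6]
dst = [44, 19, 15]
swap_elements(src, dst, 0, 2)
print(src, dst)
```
[2, 6, 6] [44, 19, 15]
[15, 6, 6] [44, 19, 2]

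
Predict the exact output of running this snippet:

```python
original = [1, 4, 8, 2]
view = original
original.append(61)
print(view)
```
[1, 4, 8, 2, 61]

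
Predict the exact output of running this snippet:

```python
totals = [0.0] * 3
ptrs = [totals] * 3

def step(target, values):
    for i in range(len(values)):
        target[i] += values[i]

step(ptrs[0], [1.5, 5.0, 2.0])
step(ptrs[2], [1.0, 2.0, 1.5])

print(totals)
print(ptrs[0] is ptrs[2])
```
[2.5, 7.0, 3.5]
True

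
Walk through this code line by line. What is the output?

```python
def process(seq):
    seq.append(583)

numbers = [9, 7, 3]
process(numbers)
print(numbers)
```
[9, 7, 3, 583]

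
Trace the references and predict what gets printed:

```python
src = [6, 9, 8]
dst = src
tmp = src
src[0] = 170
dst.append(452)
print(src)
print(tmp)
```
[170, 9, 8, 452]
[170, 9, 8, 452]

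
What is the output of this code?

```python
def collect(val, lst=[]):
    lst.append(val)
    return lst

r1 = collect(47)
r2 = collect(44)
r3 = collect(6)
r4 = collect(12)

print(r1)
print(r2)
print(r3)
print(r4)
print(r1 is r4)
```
[47, 44, 6, 12]
[47, 44, 6, 12]
[47, 44, 6, 12]
[47, 44, 6, 12]
True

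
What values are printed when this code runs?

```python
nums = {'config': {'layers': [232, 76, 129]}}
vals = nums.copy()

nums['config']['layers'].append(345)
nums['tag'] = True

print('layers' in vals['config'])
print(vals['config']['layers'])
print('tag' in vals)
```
True
[232, 76, 129, 345]
False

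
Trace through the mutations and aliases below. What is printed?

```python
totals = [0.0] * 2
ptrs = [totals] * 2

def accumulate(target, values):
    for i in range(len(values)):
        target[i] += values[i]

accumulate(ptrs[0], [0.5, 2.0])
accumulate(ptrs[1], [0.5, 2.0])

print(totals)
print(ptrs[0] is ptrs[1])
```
[1.0, 4.0]
True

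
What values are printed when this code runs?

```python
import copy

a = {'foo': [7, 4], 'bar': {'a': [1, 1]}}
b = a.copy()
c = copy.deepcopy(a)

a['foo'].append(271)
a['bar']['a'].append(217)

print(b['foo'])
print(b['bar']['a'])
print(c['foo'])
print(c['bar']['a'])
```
[7, 4, 271]
[1, 1, 217]
[7, 4]
[1, 1]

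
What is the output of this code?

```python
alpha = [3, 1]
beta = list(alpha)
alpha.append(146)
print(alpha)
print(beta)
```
[3, 1, 146]
[3, 1]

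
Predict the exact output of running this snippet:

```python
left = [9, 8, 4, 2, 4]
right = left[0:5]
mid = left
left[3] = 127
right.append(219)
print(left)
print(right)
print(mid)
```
[9, 8, 4, 127, 4]
[9, 8, 4, 2, 4, 219]
[9, 8, 4, 127, 4]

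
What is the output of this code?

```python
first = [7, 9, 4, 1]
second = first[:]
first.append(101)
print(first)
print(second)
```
[7, 9, 4, 1, 101]
[7, 9, 4, 1]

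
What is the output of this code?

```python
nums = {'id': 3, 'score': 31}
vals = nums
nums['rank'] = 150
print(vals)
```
{'id': 3, 'score': 31, 'rank': 150}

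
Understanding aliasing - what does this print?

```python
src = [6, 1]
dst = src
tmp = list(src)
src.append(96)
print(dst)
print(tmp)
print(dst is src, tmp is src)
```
[6, 1, 96]
[6, 1]
True False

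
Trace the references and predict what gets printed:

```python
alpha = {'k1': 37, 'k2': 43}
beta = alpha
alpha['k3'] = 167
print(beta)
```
{'k1': 37, 'k2': 43, 'k3': 167}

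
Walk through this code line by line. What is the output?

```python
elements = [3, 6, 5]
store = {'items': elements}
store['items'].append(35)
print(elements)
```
[3, 6, 5, 35]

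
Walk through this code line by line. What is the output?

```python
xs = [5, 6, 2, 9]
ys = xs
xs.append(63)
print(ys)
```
[5, 6, 2, 9, 63]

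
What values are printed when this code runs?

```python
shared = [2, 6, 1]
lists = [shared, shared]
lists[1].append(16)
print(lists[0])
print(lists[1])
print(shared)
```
[2, 6, 1, 16]
[2, 6, 1, 16]
[2, 6, 1, 16]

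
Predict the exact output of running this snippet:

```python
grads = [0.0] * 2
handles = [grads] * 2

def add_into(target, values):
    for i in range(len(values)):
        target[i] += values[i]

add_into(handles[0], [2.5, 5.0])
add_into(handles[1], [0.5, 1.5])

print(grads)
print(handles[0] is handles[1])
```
[3.0, 6.5]
True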